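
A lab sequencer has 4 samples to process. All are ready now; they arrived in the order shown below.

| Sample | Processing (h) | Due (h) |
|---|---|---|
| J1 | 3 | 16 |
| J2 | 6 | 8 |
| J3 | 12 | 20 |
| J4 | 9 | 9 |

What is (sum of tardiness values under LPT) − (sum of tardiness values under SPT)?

25

LPT (decreasing processing time): J3 J4 J2 J1.
J3: 0→12, due 20, tardiness 0
J4: 12→21, due 9, tardiness 12
J2: 21→27, due 8, tardiness 19
J1: 27→30, due 16, tardiness 14
Sum = 0+12+19+14 = 45.
SPT (increasing processing time): J1 J2 J4 J3.
J1: 0→3, due 16, tardiness 0
J2: 3→9, due 8, tardiness 1
J4: 9→18, due 9, tardiness 9
J3: 18→30, due 20, tardiness 10
Sum = 0+1+9+10 = 20.
Difference = 45 − 20 = 25.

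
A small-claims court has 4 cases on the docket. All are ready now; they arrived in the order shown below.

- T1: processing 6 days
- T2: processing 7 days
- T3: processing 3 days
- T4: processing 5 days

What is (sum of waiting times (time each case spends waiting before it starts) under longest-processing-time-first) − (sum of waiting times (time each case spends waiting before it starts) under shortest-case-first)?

LPT (decreasing processing time): T2 T1 T4 T3.
T2: waits 0, runs 0→7
T1: waits 7, runs 7→13
T4: waits 13, runs 13→18
T3: waits 18, runs 18→21
Sum = 0+7+13+18 = 38.
SPT (increasing processing time): T3 T4 T1 T2.
T3: waits 0, runs 0→3
T4: waits 3, runs 3→8
T1: waits 8, runs 8→14
T2: waits 14, runs 14→21
Sum = 0+3+8+14 = 25.
Difference = 38 − 25 = 13.

13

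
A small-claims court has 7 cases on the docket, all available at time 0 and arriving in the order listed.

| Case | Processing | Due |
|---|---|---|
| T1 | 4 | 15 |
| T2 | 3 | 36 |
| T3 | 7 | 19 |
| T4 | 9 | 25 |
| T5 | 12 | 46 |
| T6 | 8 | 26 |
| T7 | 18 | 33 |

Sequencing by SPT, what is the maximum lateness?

SPT (increasing processing time): T2 T1 T3 T6 T4 T5 T7.
T2: 0→3, due 36, lateness -33
T1: 3→7, due 15, lateness -8
T3: 7→14, due 19, lateness -5
T6: 14→22, due 26, lateness -4
T4: 22→31, due 25, lateness 6
T5: 31→43, due 46, lateness -3
T7: 43→61, due 33, lateness 28
Maximum = 28.

28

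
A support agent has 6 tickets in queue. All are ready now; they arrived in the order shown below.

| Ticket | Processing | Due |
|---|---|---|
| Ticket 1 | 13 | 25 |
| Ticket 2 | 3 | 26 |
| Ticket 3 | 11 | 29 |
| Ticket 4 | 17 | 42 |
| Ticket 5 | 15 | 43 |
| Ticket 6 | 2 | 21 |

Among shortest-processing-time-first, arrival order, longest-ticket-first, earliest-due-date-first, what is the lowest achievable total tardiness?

SPT (increasing processing time): Ticket 6 Ticket 2 Ticket 3 Ticket 1 Ticket 5 Ticket 4.
Ticket 6: 0→2, due 21, tardiness 0
Ticket 2: 2→5, due 26, tardiness 0
Ticket 3: 5→16, due 29, tardiness 0
Ticket 1: 16→29, due 25, tardiness 4
Ticket 5: 29→44, due 43, tardiness 1
Ticket 4: 44→61, due 42, tardiness 19
Sum = 0+0+0+4+1+19 = 24.
FIFO (arrival order): Ticket 1 Ticket 2 Ticket 3 Ticket 4 Ticket 5 Ticket 6.
Ticket 1: 0→13, due 25, tardiness 0
Ticket 2: 13→16, due 26, tardiness 0
Ticket 3: 16→27, due 29, tardiness 0
Ticket 4: 27→44, due 42, tardiness 2
Ticket 5: 44→59, due 43, tardiness 16
Ticket 6: 59→61, due 21, tardiness 40
Sum = 0+0+0+2+16+40 = 58.
LPT (decreasing processing time): Ticket 4 Ticket 5 Ticket 1 Ticket 3 Ticket 2 Ticket 6.
Ticket 4: 0→17, due 42, tardiness 0
Ticket 5: 17→32, due 43, tardiness 0
Ticket 1: 32→45, due 25, tardiness 20
Ticket 3: 45→56, due 29, tardiness 27
Ticket 2: 56→59, due 26, tardiness 33
Ticket 6: 59→61, due 21, tardiness 40
Sum = 0+0+20+27+33+40 = 120.
EDD (increasing due date): Ticket 6 Ticket 1 Ticket 2 Ticket 3 Ticket 4 Ticket 5.
Ticket 6: 0→2, due 21, tardiness 0
Ticket 1: 2→15, due 25, tardiness 0
Ticket 2: 15→18, due 26, tardiness 0
Ticket 3: 18→29, due 29, tardiness 0
Ticket 4: 29→46, due 42, tardiness 4
Ticket 5: 46→61, due 43, tardiness 18
Sum = 0+0+0+0+4+18 = 22.
SPT 24, FIFO 58, LPT 120, EDD 22 → minimum 22.

22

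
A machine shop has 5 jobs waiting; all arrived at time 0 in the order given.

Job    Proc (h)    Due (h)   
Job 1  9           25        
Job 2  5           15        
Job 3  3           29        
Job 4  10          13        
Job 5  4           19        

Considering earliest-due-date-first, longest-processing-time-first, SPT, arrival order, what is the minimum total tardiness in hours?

5

EDD (increasing due date): Job 4 Job 2 Job 5 Job 1 Job 3.
Job 4: 0→10, due 13, tardiness 0
Job 2: 10→15, due 15, tardiness 0
Job 5: 15→19, due 19, tardiness 0
Job 1: 19→28, due 25, tardiness 3
Job 3: 28→31, due 29, tardiness 2
Sum = 0+0+0+3+2 = 5.
LPT (decreasing processing time): Job 4 Job 1 Job 2 Job 5 Job 3.
Job 4: 0→10, due 13, tardiness 0
Job 1: 10→19, due 25, tardiness 0
Job 2: 19→24, due 15, tardiness 9
Job 5: 24→28, due 19, tardiness 9
Job 3: 28→31, due 29, tardiness 2
Sum = 0+0+9+9+2 = 20.
SPT (increasing processing time): Job 3 Job 5 Job 2 Job 1 Job 4.
Job 3: 0→3, due 29, tardiness 0
Job 5: 3→7, due 19, tardiness 0
Job 2: 7→12, due 15, tardiness 0
Job 1: 12→21, due 25, tardiness 0
Job 4: 21→31, due 13, tardiness 18
Sum = 0+0+0+0+18 = 18.
FIFO (arrival order): Job 1 Job 2 Job 3 Job 4 Job 5.
Job 1: 0→9, due 25, tardiness 0
Job 2: 9→14, due 15, tardiness 0
Job 3: 14→17, due 29, tardiness 0
Job 4: 17→27, due 13, tardiness 14
Job 5: 27→31, due 19, tardiness 12
Sum = 0+0+0+14+12 = 26.
EDD 5, LPT 20, SPT 18, FIFO 26 → minimum 5.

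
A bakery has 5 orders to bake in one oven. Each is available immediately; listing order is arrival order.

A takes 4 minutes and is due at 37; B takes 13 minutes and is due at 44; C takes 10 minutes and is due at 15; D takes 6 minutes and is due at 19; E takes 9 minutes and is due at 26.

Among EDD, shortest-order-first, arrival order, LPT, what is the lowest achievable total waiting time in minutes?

62

EDD (increasing due date): C D E A B.
C: waits 0, runs 0→10
D: waits 10, runs 10→16
E: waits 16, runs 16→25
A: waits 25, runs 25→29
B: waits 29, runs 29→42
Sum = 0+10+16+25+29 = 80.
SPT (increasing processing time): A D E C B.
A: waits 0, runs 0→4
D: waits 4, runs 4→10
E: waits 10, runs 10→19
C: waits 19, runs 19→29
B: waits 29, runs 29→42
Sum = 0+4+10+19+29 = 62.
FIFO (arrival order): A B C D E.
A: waits 0, runs 0→4
B: waits 4, runs 4→17
C: waits 17, runs 17→27
D: waits 27, runs 27→33
E: waits 33, runs 33→42
Sum = 0+4+17+27+33 = 81.
LPT (decreasing processing time): B C E D A.
B: waits 0, runs 0→13
C: waits 13, runs 13→23
E: waits 23, runs 23→32
D: waits 32, runs 32→38
A: waits 38, runs 38→42
Sum = 0+13+23+32+38 = 106.
EDD 80, SPT 62, FIFO 81, LPT 106 → minimum 62.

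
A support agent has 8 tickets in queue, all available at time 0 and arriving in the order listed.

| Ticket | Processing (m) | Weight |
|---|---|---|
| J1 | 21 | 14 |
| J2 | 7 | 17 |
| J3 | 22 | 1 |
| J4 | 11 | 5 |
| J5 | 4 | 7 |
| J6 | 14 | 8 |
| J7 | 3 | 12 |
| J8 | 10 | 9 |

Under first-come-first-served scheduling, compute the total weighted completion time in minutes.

4024

FIFO (arrival order): J1 J2 J3 J4 J5 J6 J7 J8.
J1: finishes 21, weight 14, w·C = 294
J2: finishes 28, weight 17, w·C = 476
J3: finishes 50, weight 1, w·C = 50
J4: finishes 61, weight 5, w·C = 305
J5: finishes 65, weight 7, w·C = 455
J6: finishes 79, weight 8, w·C = 632
J7: finishes 82, weight 12, w·C = 984
J8: finishes 92, weight 9, w·C = 828
Sum = 294+476+50+305+455+632+984+828 = 4024.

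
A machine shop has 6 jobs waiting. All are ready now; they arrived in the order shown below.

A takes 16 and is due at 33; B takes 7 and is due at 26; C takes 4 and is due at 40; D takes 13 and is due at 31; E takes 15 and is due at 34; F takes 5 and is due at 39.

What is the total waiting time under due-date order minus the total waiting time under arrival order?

EDD (increasing due date): B D A E F C.
B: waits 0, runs 0→7
D: waits 7, runs 7→20
A: waits 20, runs 20→36
E: waits 36, runs 36→51
F: waits 51, runs 51→56
C: waits 56, runs 56→60
Sum = 0+7+20+36+51+56 = 170.
FIFO (arrival order): A B C D E F.
A: waits 0, runs 0→16
B: waits 16, runs 16→23
C: waits 23, runs 23→27
D: waits 27, runs 27→40
E: waits 40, runs 40→55
F: waits 55, runs 55→60
Sum = 0+16+23+27+40+55 = 161.
Difference = 170 − 161 = 9.

9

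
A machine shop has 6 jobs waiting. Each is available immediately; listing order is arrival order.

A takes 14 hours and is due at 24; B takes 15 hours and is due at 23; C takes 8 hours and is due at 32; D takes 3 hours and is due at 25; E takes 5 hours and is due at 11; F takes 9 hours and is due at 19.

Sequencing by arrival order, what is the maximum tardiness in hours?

35

FIFO (arrival order): A B C D E F.
A: 0→14, due 24, tardiness 0
B: 14→29, due 23, tardiness 6
C: 29→37, due 32, tardiness 5
D: 37→40, due 25, tardiness 15
E: 40→45, due 11, tardiness 34
F: 45→54, due 19, tardiness 35
Maximum = 35.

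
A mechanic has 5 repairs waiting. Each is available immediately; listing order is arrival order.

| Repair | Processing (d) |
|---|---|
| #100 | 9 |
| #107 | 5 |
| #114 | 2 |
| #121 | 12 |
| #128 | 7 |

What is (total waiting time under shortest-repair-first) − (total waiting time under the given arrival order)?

-21

SPT (increasing processing time): #114 #107 #128 #100 #121.
#114: waits 0, runs 0→2
#107: waits 2, runs 2→7
#128: waits 7, runs 7→14
#100: waits 14, runs 14→23
#121: waits 23, runs 23→35
Sum = 0+2+7+14+23 = 46.
FIFO (arrival order): #100 #107 #114 #121 #128.
#100: waits 0, runs 0→9
#107: waits 9, runs 9→14
#114: waits 14, runs 14→16
#121: waits 16, runs 16→28
#128: waits 28, runs 28→35
Sum = 0+9+14+16+28 = 67.
Difference = 46 − 67 = -21.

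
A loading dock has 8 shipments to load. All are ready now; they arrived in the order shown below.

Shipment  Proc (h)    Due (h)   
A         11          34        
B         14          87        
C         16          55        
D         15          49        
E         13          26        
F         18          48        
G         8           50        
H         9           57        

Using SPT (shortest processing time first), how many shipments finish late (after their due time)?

4

SPT (increasing processing time): G H A E B D C F.
G: 0→8, due 50, tardiness 0
H: 8→17, due 57, tardiness 0
A: 17→28, due 34, tardiness 0
E: 28→41, due 26, tardiness 15
B: 41→55, due 87, tardiness 0
D: 55→70, due 49, tardiness 21
C: 70→86, due 55, tardiness 31
F: 86→104, due 48, tardiness 56
Late shipments: 4.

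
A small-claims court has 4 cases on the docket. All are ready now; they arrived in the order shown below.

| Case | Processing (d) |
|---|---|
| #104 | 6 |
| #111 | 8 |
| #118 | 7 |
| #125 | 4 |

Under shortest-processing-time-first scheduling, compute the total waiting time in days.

SPT (increasing processing time): #125 #104 #118 #111.
#125: waits 0, runs 0→4
#104: waits 4, runs 4→10
#118: waits 10, runs 10→17
#111: waits 17, runs 17→25
Sum = 0+4+10+17 = 31.

31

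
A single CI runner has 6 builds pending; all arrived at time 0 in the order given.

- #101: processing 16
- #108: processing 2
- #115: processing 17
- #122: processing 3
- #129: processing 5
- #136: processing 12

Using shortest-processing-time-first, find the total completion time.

SPT (increasing processing time): #108 #122 #129 #136 #101 #115.
#108: 0→2
#122: 2→5
#129: 5→10
#136: 10→22
#101: 22→38
#115: 38→55
Sum = 2+5+10+22+38+55 = 132.

132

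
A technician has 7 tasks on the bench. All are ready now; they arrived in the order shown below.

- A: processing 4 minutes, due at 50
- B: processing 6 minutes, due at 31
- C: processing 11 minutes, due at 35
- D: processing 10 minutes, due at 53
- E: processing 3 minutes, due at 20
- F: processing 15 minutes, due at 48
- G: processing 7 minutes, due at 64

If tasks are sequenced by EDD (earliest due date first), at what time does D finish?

EDD (increasing due date): E B C F A D G.
E: 0→3
B: 3→9
C: 9→20
F: 20→35
A: 35→39
D: 39→49

49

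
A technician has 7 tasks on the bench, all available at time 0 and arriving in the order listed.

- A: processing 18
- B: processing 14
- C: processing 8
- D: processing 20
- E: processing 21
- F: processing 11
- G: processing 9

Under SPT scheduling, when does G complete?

17

SPT (increasing processing time): C G F B A D E.
C: 0→8
G: 8→17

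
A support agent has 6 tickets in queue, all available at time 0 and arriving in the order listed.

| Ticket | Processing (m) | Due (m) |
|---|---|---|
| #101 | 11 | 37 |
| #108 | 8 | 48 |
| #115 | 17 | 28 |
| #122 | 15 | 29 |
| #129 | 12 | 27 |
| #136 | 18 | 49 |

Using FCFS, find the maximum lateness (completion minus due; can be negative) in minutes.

FIFO (arrival order): #101 #108 #115 #122 #129 #136.
#101: 0→11, due 37, lateness -26
#108: 11→19, due 48, lateness -29
#115: 19→36, due 28, lateness 8
#122: 36→51, due 29, lateness 22
#129: 51→63, due 27, lateness 36
#136: 63→81, due 49, lateness 32
Maximum = 36.

36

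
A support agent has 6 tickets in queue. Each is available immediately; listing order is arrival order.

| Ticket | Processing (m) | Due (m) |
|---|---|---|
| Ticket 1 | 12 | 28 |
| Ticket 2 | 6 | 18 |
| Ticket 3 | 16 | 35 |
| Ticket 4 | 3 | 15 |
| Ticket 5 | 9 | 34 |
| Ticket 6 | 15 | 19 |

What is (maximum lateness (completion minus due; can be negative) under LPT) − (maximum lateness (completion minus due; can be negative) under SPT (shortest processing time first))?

LPT (decreasing processing time): Ticket 3 Ticket 6 Ticket 1 Ticket 5 Ticket 2 Ticket 4.
Ticket 3: 0→16, due 35, lateness -19
Ticket 6: 16→31, due 19, lateness 12
Ticket 1: 31→43, due 28, lateness 15
Ticket 5: 43→52, due 34, lateness 18
Ticket 2: 52→58, due 18, lateness 40
Ticket 4: 58→61, due 15, lateness 46
Maximum = 46.
SPT (increasing processing time): Ticket 4 Ticket 2 Ticket 5 Ticket 1 Ticket 6 Ticket 3.
Ticket 4: 0→3, due 15, lateness -12
Ticket 2: 3→9, due 18, lateness -9
Ticket 5: 9→18, due 34, lateness -16
Ticket 1: 18→30, due 28, lateness 2
Ticket 6: 30→45, due 19, lateness 26
Ticket 3: 45→61, due 35, lateness 26
Maximum = 26.
Difference = 46 − 26 = 20.

20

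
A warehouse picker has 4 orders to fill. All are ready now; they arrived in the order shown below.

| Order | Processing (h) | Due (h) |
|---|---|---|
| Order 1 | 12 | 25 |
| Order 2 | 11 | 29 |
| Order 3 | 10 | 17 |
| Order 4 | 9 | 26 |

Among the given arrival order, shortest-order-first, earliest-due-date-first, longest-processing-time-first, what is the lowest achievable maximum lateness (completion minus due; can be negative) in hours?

13

FIFO (arrival order): Order 1 Order 2 Order 3 Order 4.
Order 1: 0→12, due 25, lateness -13
Order 2: 12→23, due 29, lateness -6
Order 3: 23→33, due 17, lateness 16
Order 4: 33→42, due 26, lateness 16
Maximum = 16.
SPT (increasing processing time): Order 4 Order 3 Order 2 Order 1.
Order 4: 0→9, due 26, lateness -17
Order 3: 9→19, due 17, lateness 2
Order 2: 19→30, due 29, lateness 1
Order 1: 30→42, due 25, lateness 17
Maximum = 17.
EDD (increasing due date): Order 3 Order 1 Order 4 Order 2.
Order 3: 0→10, due 17, lateness -7
Order 1: 10→22, due 25, lateness -3
Order 4: 22→31, due 26, lateness 5
Order 2: 31→42, due 29, lateness 13
Maximum = 13.
LPT (decreasing processing time): Order 1 Order 2 Order 3 Order 4.
Order 1: 0→12, due 25, lateness -13
Order 2: 12→23, due 29, lateness -6
Order 3: 23→33, due 17, lateness 16
Order 4: 33→42, due 26, lateness 16
Maximum = 16.
FIFO 16, SPT 17, EDD 13, LPT 16 → minimum 13.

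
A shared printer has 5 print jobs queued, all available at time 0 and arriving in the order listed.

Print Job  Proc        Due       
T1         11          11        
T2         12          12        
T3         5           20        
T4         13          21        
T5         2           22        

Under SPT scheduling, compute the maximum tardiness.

22

SPT (increasing processing time): T5 T3 T1 T2 T4.
T5: 0→2, due 22, tardiness 0
T3: 2→7, due 20, tardiness 0
T1: 7→18, due 11, tardiness 7
T2: 18→30, due 12, tardiness 18
T4: 30→43, due 21, tardiness 22
Maximum = 22.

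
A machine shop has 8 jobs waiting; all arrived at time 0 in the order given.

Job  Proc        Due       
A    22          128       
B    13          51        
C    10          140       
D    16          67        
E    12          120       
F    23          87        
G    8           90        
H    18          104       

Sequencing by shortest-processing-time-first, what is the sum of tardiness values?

35

SPT (increasing processing time): G C E B D H A F.
G: 0→8, due 90, tardiness 0
C: 8→18, due 140, tardiness 0
E: 18→30, due 120, tardiness 0
B: 30→43, due 51, tardiness 0
D: 43→59, due 67, tardiness 0
H: 59→77, due 104, tardiness 0
A: 77→99, due 128, tardiness 0
F: 99→122, due 87, tardiness 35
Sum = 0+0+0+0+0+0+0+35 = 35.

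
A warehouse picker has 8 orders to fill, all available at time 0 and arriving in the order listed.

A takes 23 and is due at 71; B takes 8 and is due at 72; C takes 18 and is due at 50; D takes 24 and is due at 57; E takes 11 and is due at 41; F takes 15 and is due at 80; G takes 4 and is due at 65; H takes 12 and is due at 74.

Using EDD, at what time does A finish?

EDD (increasing due date): E C D G A B H F.
E: 0→11
C: 11→29
D: 29→53
G: 53→57
A: 57→80

80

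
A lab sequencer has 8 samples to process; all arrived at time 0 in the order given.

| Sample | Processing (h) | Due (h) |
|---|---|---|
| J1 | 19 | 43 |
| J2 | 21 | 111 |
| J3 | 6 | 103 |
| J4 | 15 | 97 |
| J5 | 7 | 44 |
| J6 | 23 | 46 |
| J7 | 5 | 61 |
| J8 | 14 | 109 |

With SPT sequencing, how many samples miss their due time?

SPT (increasing processing time): J7 J3 J5 J8 J4 J1 J2 J6.
J7: 0→5, due 61, tardiness 0
J3: 5→11, due 103, tardiness 0
J5: 11→18, due 44, tardiness 0
J8: 18→32, due 109, tardiness 0
J4: 32→47, due 97, tardiness 0
J1: 47→66, due 43, tardiness 23
J2: 66→87, due 111, tardiness 0
J6: 87→110, due 46, tardiness 64
Late samples: 2.

2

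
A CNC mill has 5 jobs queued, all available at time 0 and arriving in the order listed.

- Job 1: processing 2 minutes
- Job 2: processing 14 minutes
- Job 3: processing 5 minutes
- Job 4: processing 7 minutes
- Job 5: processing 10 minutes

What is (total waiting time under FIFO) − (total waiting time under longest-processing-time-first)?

FIFO (arrival order): Job 1 Job 2 Job 3 Job 4 Job 5.
Job 1: waits 0, runs 0→2
Job 2: waits 2, runs 2→16
Job 3: waits 16, runs 16→21
Job 4: waits 21, runs 21→28
Job 5: waits 28, runs 28→38
Sum = 0+2+16+21+28 = 67.
LPT (decreasing processing time): Job 2 Job 5 Job 4 Job 3 Job 1.
Job 2: waits 0, runs 0→14
Job 5: waits 14, runs 14→24
Job 4: waits 24, runs 24→31
Job 3: waits 31, runs 31→36
Job 1: waits 36, runs 36→38
Sum = 0+14+24+31+36 = 105.
Difference = 67 − 105 = -38.

-38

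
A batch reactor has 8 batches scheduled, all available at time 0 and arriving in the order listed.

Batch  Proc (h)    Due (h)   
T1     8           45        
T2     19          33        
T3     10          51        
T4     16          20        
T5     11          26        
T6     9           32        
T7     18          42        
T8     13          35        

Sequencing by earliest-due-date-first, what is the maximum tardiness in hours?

53

EDD (increasing due date): T4 T5 T6 T2 T8 T7 T1 T3.
T4: 0→16, due 20, tardiness 0
T5: 16→27, due 26, tardiness 1
T6: 27→36, due 32, tardiness 4
T2: 36→55, due 33, tardiness 22
T8: 55→68, due 35, tardiness 33
T7: 68→86, due 42, tardiness 44
T1: 86→94, due 45, tardiness 49
T3: 94→104, due 51, tardiness 53
Maximum = 53.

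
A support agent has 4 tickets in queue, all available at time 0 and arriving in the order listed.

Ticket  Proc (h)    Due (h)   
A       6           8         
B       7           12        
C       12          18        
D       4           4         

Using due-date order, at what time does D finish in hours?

4

EDD (increasing due date): D A B C.
D: 0→4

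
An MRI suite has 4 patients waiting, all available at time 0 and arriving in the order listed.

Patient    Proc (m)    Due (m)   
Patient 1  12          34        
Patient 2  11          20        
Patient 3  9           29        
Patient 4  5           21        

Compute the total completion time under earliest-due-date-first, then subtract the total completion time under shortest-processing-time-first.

EDD (increasing due date): Patient 2 Patient 4 Patient 3 Patient 1.
Patient 2: 0→11
Patient 4: 11→16
Patient 3: 16→25
Patient 1: 25→37
Sum = 11+16+25+37 = 89.
SPT (increasing processing time): Patient 4 Patient 3 Patient 2 Patient 1.
Patient 4: 0→5
Patient 3: 5→14
Patient 2: 14→25
Patient 1: 25→37
Sum = 5+14+25+37 = 81.
Difference = 89 − 81 = 8.

8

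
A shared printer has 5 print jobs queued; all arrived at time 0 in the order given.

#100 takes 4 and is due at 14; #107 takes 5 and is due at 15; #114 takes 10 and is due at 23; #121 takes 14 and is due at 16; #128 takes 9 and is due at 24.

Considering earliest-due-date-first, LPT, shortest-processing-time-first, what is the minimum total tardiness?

EDD (increasing due date): #100 #107 #121 #114 #128.
#100: 0→4, due 14, tardiness 0
#107: 4→9, due 15, tardiness 0
#121: 9→23, due 16, tardiness 7
#114: 23→33, due 23, tardiness 10
#128: 33→42, due 24, tardiness 18
Sum = 0+0+7+10+18 = 35.
LPT (decreasing processing time): #121 #114 #128 #107 #100.
#121: 0→14, due 16, tardiness 0
#114: 14→24, due 23, tardiness 1
#128: 24→33, due 24, tardiness 9
#107: 33→38, due 15, tardiness 23
#100: 38→42, due 14, tardiness 28
Sum = 0+1+9+23+28 = 61.
SPT (increasing processing time): #100 #107 #128 #114 #121.
#100: 0→4, due 14, tardiness 0
#107: 4→9, due 15, tardiness 0
#128: 9→18, due 24, tardiness 0
#114: 18→28, due 23, tardiness 5
#121: 28→42, due 16, tardiness 26
Sum = 0+0+0+5+26 = 31.
EDD 35, LPT 61, SPT 31 → minimum 31.

31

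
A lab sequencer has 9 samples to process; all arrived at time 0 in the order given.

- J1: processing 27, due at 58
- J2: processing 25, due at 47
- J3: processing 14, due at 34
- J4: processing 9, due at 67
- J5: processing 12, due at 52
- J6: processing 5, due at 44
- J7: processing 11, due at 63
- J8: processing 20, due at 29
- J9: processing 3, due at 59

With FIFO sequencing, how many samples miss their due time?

8

FIFO (arrival order): J1 J2 J3 J4 J5 J6 J7 J8 J9.
J1: 0→27, due 58, tardiness 0
J2: 27→52, due 47, tardiness 5
J3: 52→66, due 34, tardiness 32
J4: 66→75, due 67, tardiness 8
J5: 75→87, due 52, tardiness 35
J6: 87→92, due 44, tardiness 48
J7: 92→103, due 63, tardiness 40
J8: 103→123, due 29, tardiness 94
J9: 123→126, due 59, tardiness 67
Late samples: 8.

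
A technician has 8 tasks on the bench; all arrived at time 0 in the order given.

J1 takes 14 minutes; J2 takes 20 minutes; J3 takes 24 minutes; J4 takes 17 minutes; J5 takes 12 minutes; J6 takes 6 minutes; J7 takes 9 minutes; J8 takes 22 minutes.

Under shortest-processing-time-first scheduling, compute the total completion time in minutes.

SPT (increasing processing time): J6 J7 J5 J1 J4 J2 J8 J3.
J6: 0→6
J7: 6→15
J5: 15→27
J1: 27→41
J4: 41→58
J2: 58→78
J8: 78→100
J3: 100→124
Sum = 6+15+27+41+58+78+100+124 = 449.

449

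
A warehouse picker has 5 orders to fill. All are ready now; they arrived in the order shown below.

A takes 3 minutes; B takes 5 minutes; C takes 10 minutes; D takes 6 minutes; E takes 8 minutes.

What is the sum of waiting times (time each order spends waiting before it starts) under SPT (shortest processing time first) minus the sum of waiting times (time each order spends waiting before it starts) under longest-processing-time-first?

-34

SPT (increasing processing time): A B D E C.
A: waits 0, runs 0→3
B: waits 3, runs 3→8
D: waits 8, runs 8→14
E: waits 14, runs 14→22
C: waits 22, runs 22→32
Sum = 0+3+8+14+22 = 47.
LPT (decreasing processing time): C E D B A.
C: waits 0, runs 0→10
E: waits 10, runs 10→18
D: waits 18, runs 18→24
B: waits 24, runs 24→29
A: waits 29, runs 29→32
Sum = 0+10+18+24+29 = 81.
Difference = 47 − 81 = -34.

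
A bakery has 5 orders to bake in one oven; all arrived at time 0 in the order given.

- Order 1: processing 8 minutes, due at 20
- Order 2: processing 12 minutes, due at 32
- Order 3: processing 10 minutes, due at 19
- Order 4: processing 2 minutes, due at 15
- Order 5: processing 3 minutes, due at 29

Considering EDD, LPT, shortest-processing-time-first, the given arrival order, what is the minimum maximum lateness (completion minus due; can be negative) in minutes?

3

EDD (increasing due date): Order 4 Order 3 Order 1 Order 5 Order 2.
Order 4: 0→2, due 15, lateness -13
Order 3: 2→12, due 19, lateness -7
Order 1: 12→20, due 20, lateness 0
Order 5: 20→23, due 29, lateness -6
Order 2: 23→35, due 32, lateness 3
Maximum = 3.
LPT (decreasing processing time): Order 2 Order 3 Order 1 Order 5 Order 4.
Order 2: 0→12, due 32, lateness -20
Order 3: 12→22, due 19, lateness 3
Order 1: 22→30, due 20, lateness 10
Order 5: 30→33, due 29, lateness 4
Order 4: 33→35, due 15, lateness 20
Maximum = 20.
SPT (increasing processing time): Order 4 Order 5 Order 1 Order 3 Order 2.
Order 4: 0→2, due 15, lateness -13
Order 5: 2→5, due 29, lateness -24
Order 1: 5→13, due 20, lateness -7
Order 3: 13→23, due 19, lateness 4
Order 2: 23→35, due 32, lateness 3
Maximum = 4.
FIFO (arrival order): Order 1 Order 2 Order 3 Order 4 Order 5.
Order 1: 0→8, due 20, lateness -12
Order 2: 8→20, due 32, lateness -12
Order 3: 20→30, due 19, lateness 11
Order 4: 30→32, due 15, lateness 17
Order 5: 32→35, due 29, lateness 6
Maximum = 17.
EDD 3, LPT 20, SPT 4, FIFO 17 → minimum 3.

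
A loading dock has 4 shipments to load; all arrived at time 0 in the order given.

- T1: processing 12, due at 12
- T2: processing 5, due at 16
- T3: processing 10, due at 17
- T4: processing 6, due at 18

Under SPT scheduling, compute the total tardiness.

25

SPT (increasing processing time): T2 T4 T3 T1.
T2: 0→5, due 16, tardiness 0
T4: 5→11, due 18, tardiness 0
T3: 11→21, due 17, tardiness 4
T1: 21→33, due 12, tardiness 21
Sum = 0+0+4+21 = 25.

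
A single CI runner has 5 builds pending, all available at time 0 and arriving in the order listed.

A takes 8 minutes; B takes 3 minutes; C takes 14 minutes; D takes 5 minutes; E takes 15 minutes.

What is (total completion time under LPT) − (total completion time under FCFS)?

49

LPT (decreasing processing time): E C A D B.
E: 0→15
C: 15→29
A: 29→37
D: 37→42
B: 42→45
Sum = 15+29+37+42+45 = 168.
FIFO (arrival order): A B C D E.
A: 0→8
B: 8→11
C: 11→25
D: 25→30
E: 30→45
Sum = 8+11+25+30+45 = 119.
Difference = 168 − 119 = 49.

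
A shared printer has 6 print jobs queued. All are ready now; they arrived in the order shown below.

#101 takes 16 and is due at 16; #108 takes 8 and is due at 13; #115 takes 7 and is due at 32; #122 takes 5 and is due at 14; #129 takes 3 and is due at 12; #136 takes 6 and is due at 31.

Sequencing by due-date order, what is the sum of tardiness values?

EDD (increasing due date): #129 #108 #122 #101 #136 #115.
#129: 0→3, due 12, tardiness 0
#108: 3→11, due 13, tardiness 0
#122: 11→16, due 14, tardiness 2
#101: 16→32, due 16, tardiness 16
#136: 32→38, due 31, tardiness 7
#115: 38→45, due 32, tardiness 13
Sum = 0+0+2+16+7+13 = 38.

38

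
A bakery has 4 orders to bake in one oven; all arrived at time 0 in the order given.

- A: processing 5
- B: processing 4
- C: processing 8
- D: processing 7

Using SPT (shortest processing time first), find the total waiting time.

29

SPT (increasing processing time): B A D C.
B: waits 0, runs 0→4
A: waits 4, runs 4→9
D: waits 9, runs 9→16
C: waits 16, runs 16→24
Sum = 0+4+9+16 = 29.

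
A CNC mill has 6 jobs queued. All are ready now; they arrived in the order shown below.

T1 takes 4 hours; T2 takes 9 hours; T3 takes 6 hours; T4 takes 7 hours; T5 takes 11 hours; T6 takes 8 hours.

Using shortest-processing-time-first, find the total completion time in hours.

135

SPT (increasing processing time): T1 T3 T4 T6 T2 T5.
T1: 0→4
T3: 4→10
T4: 10→17
T6: 17→25
T2: 25→34
T5: 34→45
Sum = 4+10+17+25+34+45 = 135.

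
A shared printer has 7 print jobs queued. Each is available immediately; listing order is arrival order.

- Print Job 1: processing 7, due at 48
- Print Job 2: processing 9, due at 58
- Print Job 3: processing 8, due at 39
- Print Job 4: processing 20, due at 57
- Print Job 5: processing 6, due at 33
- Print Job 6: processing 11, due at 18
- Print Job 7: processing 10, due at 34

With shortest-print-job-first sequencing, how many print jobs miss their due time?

SPT (increasing processing time): Print Job 5 Print Job 1 Print Job 3 Print Job 2 Print Job 7 Print Job 6 Print Job 4.
Print Job 5: 0→6, due 33, tardiness 0
Print Job 1: 6→13, due 48, tardiness 0
Print Job 3: 13→21, due 39, tardiness 0
Print Job 2: 21→30, due 58, tardiness 0
Print Job 7: 30→40, due 34, tardiness 6
Print Job 6: 40→51, due 18, tardiness 33
Print Job 4: 51→71, due 57, tardiness 14
Late print jobs: 3.

3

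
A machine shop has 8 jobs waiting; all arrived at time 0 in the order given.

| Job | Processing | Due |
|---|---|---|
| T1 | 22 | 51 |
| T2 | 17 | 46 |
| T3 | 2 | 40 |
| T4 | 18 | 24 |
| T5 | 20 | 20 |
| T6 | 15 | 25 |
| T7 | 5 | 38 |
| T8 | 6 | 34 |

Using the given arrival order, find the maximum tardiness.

FIFO (arrival order): T1 T2 T3 T4 T5 T6 T7 T8.
T1: 0→22, due 51, tardiness 0
T2: 22→39, due 46, tardiness 0
T3: 39→41, due 40, tardiness 1
T4: 41→59, due 24, tardiness 35
T5: 59→79, due 20, tardiness 59
T6: 79→94, due 25, tardiness 69
T7: 94→99, due 38, tardiness 61
T8: 99→105, due 34, tardiness 71
Maximum = 71.

71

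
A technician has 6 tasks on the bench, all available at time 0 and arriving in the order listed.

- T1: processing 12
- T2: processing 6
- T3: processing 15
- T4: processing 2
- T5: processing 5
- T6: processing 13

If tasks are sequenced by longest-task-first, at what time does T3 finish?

15

LPT (decreasing processing time): T3 T6 T1 T2 T5 T4.
T3: 0→15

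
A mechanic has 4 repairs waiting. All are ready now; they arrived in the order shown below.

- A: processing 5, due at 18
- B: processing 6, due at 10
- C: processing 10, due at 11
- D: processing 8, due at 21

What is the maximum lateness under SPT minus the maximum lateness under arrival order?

SPT (increasing processing time): A B D C.
A: 0→5, due 18, lateness -13
B: 5→11, due 10, lateness 1
D: 11→19, due 21, lateness -2
C: 19→29, due 11, lateness 18
Maximum = 18.
FIFO (arrival order): A B C D.
A: 0→5, due 18, lateness -13
B: 5→11, due 10, lateness 1
C: 11→21, due 11, lateness 10
D: 21→29, due 21, lateness 8
Maximum = 10.
Difference = 18 − 10 = 8.

8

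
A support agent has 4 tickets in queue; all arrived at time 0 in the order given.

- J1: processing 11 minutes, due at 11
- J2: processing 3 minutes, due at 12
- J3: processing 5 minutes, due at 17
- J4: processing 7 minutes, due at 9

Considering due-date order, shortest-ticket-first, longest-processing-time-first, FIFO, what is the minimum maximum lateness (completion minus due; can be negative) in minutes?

EDD (increasing due date): J4 J1 J2 J3.
J4: 0→7, due 9, lateness -2
J1: 7→18, due 11, lateness 7
J2: 18→21, due 12, lateness 9
J3: 21→26, due 17, lateness 9
Maximum = 9.
SPT (increasing processing time): J2 J3 J4 J1.
J2: 0→3, due 12, lateness -9
J3: 3→8, due 17, lateness -9
J4: 8→15, due 9, lateness 6
J1: 15→26, due 11, lateness 15
Maximum = 15.
LPT (decreasing processing time): J1 J4 J3 J2.
J1: 0→11, due 11, lateness 0
J4: 11→18, due 9, lateness 9
J3: 18→23, due 17, lateness 6
J2: 23→26, due 12, lateness 14
Maximum = 14.
FIFO (arrival order): J1 J2 J3 J4.
J1: 0→11, due 11, lateness 0
J2: 11→14, due 12, lateness 2
J3: 14→19, due 17, lateness 2
J4: 19→26, due 9, lateness 17
Maximum = 17.
EDD 9, SPT 15, LPT 14, FIFO 17 → minimum 9.

9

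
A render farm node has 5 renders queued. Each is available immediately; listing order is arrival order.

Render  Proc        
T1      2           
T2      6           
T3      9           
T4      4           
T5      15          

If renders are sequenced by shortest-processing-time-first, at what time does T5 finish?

36

SPT (increasing processing time): T1 T4 T2 T3 T5.
T1: 0→2
T4: 2→6
T2: 6→12
T3: 12→21
T5: 21→36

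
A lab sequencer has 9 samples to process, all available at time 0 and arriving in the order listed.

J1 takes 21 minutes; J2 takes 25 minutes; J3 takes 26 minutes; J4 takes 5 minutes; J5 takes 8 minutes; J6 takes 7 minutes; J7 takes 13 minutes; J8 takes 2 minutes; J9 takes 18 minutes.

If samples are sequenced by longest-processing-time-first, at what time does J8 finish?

125

LPT (decreasing processing time): J3 J2 J1 J9 J7 J5 J6 J4 J8.
J3: 0→26
J2: 26→51
J1: 51→72
J9: 72→90
J7: 90→103
J5: 103→111
J6: 111→118
J4: 118→123
J8: 123→125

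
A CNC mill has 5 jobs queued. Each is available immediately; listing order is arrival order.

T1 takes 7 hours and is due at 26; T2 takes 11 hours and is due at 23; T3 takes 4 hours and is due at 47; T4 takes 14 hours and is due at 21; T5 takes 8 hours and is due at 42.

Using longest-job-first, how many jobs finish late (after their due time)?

2

LPT (decreasing processing time): T4 T2 T5 T1 T3.
T4: 0→14, due 21, tardiness 0
T2: 14→25, due 23, tardiness 2
T5: 25→33, due 42, tardiness 0
T1: 33→40, due 26, tardiness 14
T3: 40→44, due 47, tardiness 0
Late jobs: 2.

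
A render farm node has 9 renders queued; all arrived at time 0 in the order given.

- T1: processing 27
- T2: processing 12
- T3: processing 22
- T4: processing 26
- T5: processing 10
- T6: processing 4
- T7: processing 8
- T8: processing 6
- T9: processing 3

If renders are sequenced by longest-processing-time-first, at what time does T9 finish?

LPT (decreasing processing time): T1 T4 T3 T2 T5 T7 T8 T6 T9.
T1: 0→27
T4: 27→53
T3: 53→75
T2: 75→87
T5: 87→97
T7: 97→105
T8: 105→111
T6: 111→115
T9: 115→118

118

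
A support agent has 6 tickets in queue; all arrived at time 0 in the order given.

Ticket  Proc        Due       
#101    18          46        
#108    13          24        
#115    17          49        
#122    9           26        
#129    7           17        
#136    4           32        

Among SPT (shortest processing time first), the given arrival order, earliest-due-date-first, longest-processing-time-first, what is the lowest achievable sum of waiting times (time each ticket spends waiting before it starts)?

118

SPT (increasing processing time): #136 #129 #122 #108 #115 #101.
#136: waits 0, runs 0→4
#129: waits 4, runs 4→11
#122: waits 11, runs 11→20
#108: waits 20, runs 20→33
#115: waits 33, runs 33→50
#101: waits 50, runs 50→68
Sum = 0+4+11+20+33+50 = 118.
FIFO (arrival order): #101 #108 #115 #122 #129 #136.
#101: waits 0, runs 0→18
#108: waits 18, runs 18→31
#115: waits 31, runs 31→48
#122: waits 48, runs 48→57
#129: waits 57, runs 57→64
#136: waits 64, runs 64→68
Sum = 0+18+31+48+57+64 = 218.
EDD (increasing due date): #129 #108 #122 #136 #101 #115.
#129: waits 0, runs 0→7
#108: waits 7, runs 7→20
#122: waits 20, runs 20→29
#136: waits 29, runs 29→33
#101: waits 33, runs 33→51
#115: waits 51, runs 51→68
Sum = 0+7+20+29+33+51 = 140.
LPT (decreasing processing time): #101 #115 #108 #122 #129 #136.
#101: waits 0, runs 0→18
#115: waits 18, runs 18→35
#108: waits 35, runs 35→48
#122: waits 48, runs 48→57
#129: waits 57, runs 57→64
#136: waits 64, runs 64→68
Sum = 0+18+35+48+57+64 = 222.
SPT 118, FIFO 218, EDD 140, LPT 222 → minimum 118.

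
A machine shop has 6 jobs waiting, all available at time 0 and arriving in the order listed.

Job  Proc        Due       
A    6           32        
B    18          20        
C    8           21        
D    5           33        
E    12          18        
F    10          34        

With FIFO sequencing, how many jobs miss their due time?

5

FIFO (arrival order): A B C D E F.
A: 0→6, due 32, tardiness 0
B: 6→24, due 20, tardiness 4
C: 24→32, due 21, tardiness 11
D: 32→37, due 33, tardiness 4
E: 37→49, due 18, tardiness 31
F: 49→59, due 34, tardiness 25
Late jobs: 5.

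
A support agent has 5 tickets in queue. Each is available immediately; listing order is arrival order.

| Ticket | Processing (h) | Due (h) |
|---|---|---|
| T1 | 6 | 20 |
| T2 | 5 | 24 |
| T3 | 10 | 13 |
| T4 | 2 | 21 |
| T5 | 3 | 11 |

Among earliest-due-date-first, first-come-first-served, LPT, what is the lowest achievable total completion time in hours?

EDD (increasing due date): T5 T3 T1 T4 T2.
T5: 0→3
T3: 3→13
T1: 13→19
T4: 19→21
T2: 21→26
Sum = 3+13+19+21+26 = 82.
FIFO (arrival order): T1 T2 T3 T4 T5.
T1: 0→6
T2: 6→11
T3: 11→21
T4: 21→23
T5: 23→26
Sum = 6+11+21+23+26 = 87.
LPT (decreasing processing time): T3 T1 T2 T5 T4.
T3: 0→10
T1: 10→16
T2: 16→21
T5: 21→24
T4: 24→26
Sum = 10+16+21+24+26 = 97.
EDD 82, FIFO 87, LPT 97 → minimum 82.

82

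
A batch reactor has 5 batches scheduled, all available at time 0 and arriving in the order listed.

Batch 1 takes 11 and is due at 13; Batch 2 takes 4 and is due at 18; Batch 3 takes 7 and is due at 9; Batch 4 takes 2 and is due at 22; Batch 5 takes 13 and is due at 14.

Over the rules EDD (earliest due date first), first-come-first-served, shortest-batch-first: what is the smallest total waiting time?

EDD (increasing due date): Batch 3 Batch 1 Batch 5 Batch 2 Batch 4.
Batch 3: waits 0, runs 0→7
Batch 1: waits 7, runs 7→18
Batch 5: waits 18, runs 18→31
Batch 2: waits 31, runs 31→35
Batch 4: waits 35, runs 35→37
Sum = 0+7+18+31+35 = 91.
FIFO (arrival order): Batch 1 Batch 2 Batch 3 Batch 4 Batch 5.
Batch 1: waits 0, runs 0→11
Batch 2: waits 11, runs 11→15
Batch 3: waits 15, runs 15→22
Batch 4: waits 22, runs 22→24
Batch 5: waits 24, runs 24→37
Sum = 0+11+15+22+24 = 72.
SPT (increasing processing time): Batch 4 Batch 2 Batch 3 Batch 1 Batch 5.
Batch 4: waits 0, runs 0→2
Batch 2: waits 2, runs 2→6
Batch 3: waits 6, runs 6→13
Batch 1: waits 13, runs 13→24
Batch 5: waits 24, runs 24→37
Sum = 0+2+6+13+24 = 45.
EDD 91, FIFO 72, SPT 45 → minimum 45.

45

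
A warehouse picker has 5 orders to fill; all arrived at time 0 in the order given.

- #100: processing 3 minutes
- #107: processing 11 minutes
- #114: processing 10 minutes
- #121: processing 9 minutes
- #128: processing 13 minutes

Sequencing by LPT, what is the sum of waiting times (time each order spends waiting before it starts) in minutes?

LPT (decreasing processing time): #128 #107 #114 #121 #100.
#128: waits 0, runs 0→13
#107: waits 13, runs 13→24
#114: waits 24, runs 24→34
#121: waits 34, runs 34→43
#100: waits 43, runs 43→46
Sum = 0+13+24+34+43 = 114.

114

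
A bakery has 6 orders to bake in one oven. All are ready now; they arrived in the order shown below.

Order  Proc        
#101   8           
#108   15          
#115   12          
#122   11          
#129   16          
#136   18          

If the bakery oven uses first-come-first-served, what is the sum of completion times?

254

FIFO (arrival order): #101 #108 #115 #122 #129 #136.
#101: 0→8
#108: 8→23
#115: 23→35
#122: 35→46
#129: 46→62
#136: 62→80
Sum = 8+23+35+46+62+80 = 254.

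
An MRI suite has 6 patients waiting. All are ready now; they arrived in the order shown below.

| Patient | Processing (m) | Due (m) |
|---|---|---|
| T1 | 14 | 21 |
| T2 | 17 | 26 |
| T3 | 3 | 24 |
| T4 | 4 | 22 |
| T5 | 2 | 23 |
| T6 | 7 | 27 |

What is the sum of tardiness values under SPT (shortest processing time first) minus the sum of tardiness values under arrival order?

-38

SPT (increasing processing time): T5 T3 T4 T6 T1 T2.
T5: 0→2, due 23, tardiness 0
T3: 2→5, due 24, tardiness 0
T4: 5→9, due 22, tardiness 0
T6: 9→16, due 27, tardiness 0
T1: 16→30, due 21, tardiness 9
T2: 30→47, due 26, tardiness 21
Sum = 0+0+0+0+9+21 = 30.
FIFO (arrival order): T1 T2 T3 T4 T5 T6.
T1: 0→14, due 21, tardiness 0
T2: 14→31, due 26, tardiness 5
T3: 31→34, due 24, tardiness 10
T4: 34→38, due 22, tardiness 16
T5: 38→40, due 23, tardiness 17
T6: 40→47, due 27, tardiness 20
Sum = 0+5+10+16+17+20 = 68.
Difference = 30 − 68 = -38.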